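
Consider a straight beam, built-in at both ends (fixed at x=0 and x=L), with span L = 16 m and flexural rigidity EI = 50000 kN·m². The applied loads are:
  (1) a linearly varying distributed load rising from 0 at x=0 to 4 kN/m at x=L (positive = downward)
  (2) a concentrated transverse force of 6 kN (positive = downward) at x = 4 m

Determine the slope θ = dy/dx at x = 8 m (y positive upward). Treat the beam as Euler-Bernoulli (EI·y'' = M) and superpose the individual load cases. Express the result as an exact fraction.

θ(8) = -19/375000 rad

Load 1 — triangular load w₀=4 kN/m (0→w₀ over full span):
  θ_1 = -w₀(2x(L-x)(L-2x)(x+2L)+x²(L-x)²)/(120LEI) = -4·(2·8·(16-8)·(16-2·8)·(8+2·16)+8²·(16-8)²)/(120·16·50000) = -8/46875 rad
Load 2 — point force P=6 kN at a=4 m (b=L-a=12):
  θ_2 = Pa²(L-x)(2bL-(3b+a)(L-x))/(2L³EI)  [x>a] = 6·4²·(16-8)·(2·12·16-(3·12+4)·(16-8))/(2·16³·50000) = 3/25000 rad
Superposition: θ = Σ θ_i = -19/375000 rad ≈ -0.000051 rad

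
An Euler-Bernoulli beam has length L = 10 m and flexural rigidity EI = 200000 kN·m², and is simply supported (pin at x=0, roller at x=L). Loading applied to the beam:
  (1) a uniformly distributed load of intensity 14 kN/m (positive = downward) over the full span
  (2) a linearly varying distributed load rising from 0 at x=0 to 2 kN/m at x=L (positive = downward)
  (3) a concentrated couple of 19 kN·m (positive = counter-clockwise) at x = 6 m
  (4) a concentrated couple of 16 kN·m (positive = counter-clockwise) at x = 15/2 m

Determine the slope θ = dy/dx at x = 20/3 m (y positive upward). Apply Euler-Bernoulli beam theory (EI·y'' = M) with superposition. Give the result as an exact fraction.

Load 1 — uniform load w=14 kN/m over full span:
  θ_1 = -w(L³-6Lx²+4x³)/(24EI) = -14·(10³-6·10·(20/3)²+4·(20/3)³)/(24·200000) = 91/64800 rad
Load 2 — triangular load w₀=2 kN/m (0→w₀ over full span):
  θ_2 = -w₀(7L⁴-30L²x²+15x⁴)/(360LEI) = -2·(7·10⁴-30·10²·(20/3)²+15·(20/3)⁴)/(360·10·200000) = 91/972000 rad
Load 3 — applied couple M₀=19 kN·m at a=6 m (b=L-a=4):
  θ_3 = (M₀x²/(2L)-M₀(x-a)+C₁)/EI  [x>a] with C₁=M₀(3b²-L²)/(6L)=-247/15 = (19·(20/3)²/(2·10)-19·((20/3)-6)+(-247/15))/200000 = 589/9000000 rad
Load 4 — applied couple M₀=16 kN·m at a=15/2 m (b=L-a=5/2):
  θ_4 = (M₀x²/(2L)+C₁)/EI  [x≤a] with C₁=M₀(3b²-L²)/(6L)=-65/3 = (16·(20/3)²/(2·10)+(-65/3))/200000 = 1/14400 rad
Superposition: θ = Σ θ_i = 198389/121500000 rad ≈ 0.001633 rad

θ(20/3) = 198389/121500000 rad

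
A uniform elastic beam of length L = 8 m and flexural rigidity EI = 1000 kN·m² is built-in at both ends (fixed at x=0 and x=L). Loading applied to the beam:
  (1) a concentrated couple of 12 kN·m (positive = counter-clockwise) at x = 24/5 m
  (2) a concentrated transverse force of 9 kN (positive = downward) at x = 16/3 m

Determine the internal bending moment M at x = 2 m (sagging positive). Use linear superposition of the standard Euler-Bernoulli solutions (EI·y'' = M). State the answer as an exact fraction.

Load 1 — applied couple M₀=12 kN·m at a=24/5 m (b=L-a=16/5):
  M_1 = R_Ax - M_A  [x≤a] with R_A=54/25, M_A=96/25 = (54/25)·2 - (96/25) = 12/25 kN·m
Load 2 — point force P=9 kN at a=16/3 m (b=L-a=8/3):
  M_2 = Pb²(3a+b)x/L³ - Pab²/L²  [x≤a] = 9·(8/3)²·(3·(16/3)+(8/3))·2/8³ - 9·(16/3)·(8/3)²/8² = -2/3 kN·m
Superposition: M = Σ M_i = -14/75 kN·m ≈ -0.186667 kN·m

M(2) = -14/75 kN·m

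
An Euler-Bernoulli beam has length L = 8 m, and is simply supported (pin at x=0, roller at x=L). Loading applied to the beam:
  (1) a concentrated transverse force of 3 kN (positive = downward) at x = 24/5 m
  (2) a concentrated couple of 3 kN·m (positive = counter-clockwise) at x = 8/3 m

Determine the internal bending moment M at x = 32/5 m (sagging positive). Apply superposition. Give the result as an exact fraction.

Load 1 — point force P=3 kN at a=24/5 m (b=L-a=16/5):
  M_1 = Pa(L-x)/L  [x>a] = 3·(24/5)·(8-(32/5))/8 = 72/25 kN·m
Load 2 — applied couple M₀=3 kN·m at a=8/3 m (b=L-a=16/3):
  M_2 = M₀x/L - M₀  [x>a] = 3·(32/5)/8 - 3 = -3/5 kN·m
Superposition: M = Σ M_i = 57/25 kN·m ≈ 2.280000 kN·m

M(32/5) = 57/25 kN·m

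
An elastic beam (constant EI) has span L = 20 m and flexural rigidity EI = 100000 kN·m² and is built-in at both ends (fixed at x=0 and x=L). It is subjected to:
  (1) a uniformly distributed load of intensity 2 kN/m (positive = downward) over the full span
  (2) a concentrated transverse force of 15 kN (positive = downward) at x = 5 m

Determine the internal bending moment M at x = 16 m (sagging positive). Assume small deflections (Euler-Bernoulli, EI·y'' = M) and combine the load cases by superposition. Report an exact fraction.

M(16) = -353/48 kN·m

Load 1 — uniform load w=2 kN/m over full span:
  M_1 = wLx/2 - wL²/12 - wx²/2 = 2·20·16/2 - 2·20²/12 - 2·16²/2 = -8/3 kN·m
Load 2 — point force P=15 kN at a=5 m (b=L-a=15):
  M_2 = Pa²(a+3b)(L-x)/L³ - Pa²b/L²  [x>a] = 15·5²·(5+3·15)·(20-16)/20³ - 15·5²·15/20² = -75/16 kN·m
Superposition: M = Σ M_i = -353/48 kN·m ≈ -7.354167 kN·m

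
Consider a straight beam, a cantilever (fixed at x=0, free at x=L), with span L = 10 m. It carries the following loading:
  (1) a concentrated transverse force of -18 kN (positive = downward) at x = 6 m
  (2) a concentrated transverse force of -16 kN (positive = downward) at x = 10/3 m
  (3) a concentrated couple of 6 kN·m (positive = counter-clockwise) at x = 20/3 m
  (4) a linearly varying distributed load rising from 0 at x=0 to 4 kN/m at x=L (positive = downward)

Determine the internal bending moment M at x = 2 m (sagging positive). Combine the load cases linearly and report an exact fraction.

Load 1 — point force P=-18 kN at a=6 m (b=L-a=4):
  M_1 = -P(a-x)  [x≤a] = -(-18)·(6-2) = 72 kN·m
Load 2 — point force P=-16 kN at a=10/3 m (b=L-a=20/3):
  M_2 = -P(a-x)  [x≤a] = -(-16)·((10/3)-2) = 64/3 kN·m
Load 3 — applied couple M₀=6 kN·m at a=20/3 m (b=L-a=10/3):
  M_3 = M₀  [x≤a] = 6 = 6 kN·m
Load 4 — triangular load w₀=4 kN/m (0→w₀ over full span):
  M_4 = w₀Lx/2 - w₀L²/3 - w₀x³/(6L) = 4·10·2/2 - 4·10²/3 - 4·2³/(6·10) = -1408/15 kN·m
Superposition: M = Σ M_i = 82/15 kN·m ≈ 5.466667 kN·m

M(2) = 82/15 kN·m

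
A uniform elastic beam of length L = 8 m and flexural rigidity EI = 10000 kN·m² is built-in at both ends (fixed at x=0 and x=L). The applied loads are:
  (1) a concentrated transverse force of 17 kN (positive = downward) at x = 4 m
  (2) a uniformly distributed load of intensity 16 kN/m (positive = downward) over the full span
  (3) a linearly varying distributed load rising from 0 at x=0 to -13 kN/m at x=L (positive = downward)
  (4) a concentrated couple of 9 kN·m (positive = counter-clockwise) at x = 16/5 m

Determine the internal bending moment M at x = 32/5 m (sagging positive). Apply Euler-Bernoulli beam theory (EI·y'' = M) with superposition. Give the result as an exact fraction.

Load 1 — point force P=17 kN at a=4 m (b=L-a=4):
  M_1 = Pa²(a+3b)(L-x)/L³ - Pa²b/L²  [x>a] = 17·4²·(4+3·4)·(8-(32/5))/8³ - 17·4²·4/8² = -17/5 kN·m
Load 2 — uniform load w=16 kN/m over full span:
  M_2 = wLx/2 - wL²/12 - wx²/2 = 16·8·(32/5)/2 - 16·8²/12 - 16·(32/5)²/2 = -256/75 kN·m
Load 3 — triangular load w₀=-13 kN/m (0→w₀ over full span):
  M_3 = 3w₀Lx/20 - w₀L²/30 - w₀x³/(6L) = 3·(-13)·8·(32/5)/20 - (-13)·8²/30 - (-13)·(32/5)³/(6·8) = -416/375 kN·m
Load 4 — applied couple M₀=9 kN·m at a=16/5 m (b=L-a=24/5):
  M_4 = R_Ax - M_A - M₀  [x>a] with R_A=81/50, M_A=27/25 = (81/50)·(32/5) - (27/25) - 9 = 36/125 kN·m
Superposition: M = Σ M_i = -2863/375 kN·m ≈ -7.634667 kN·m

M(32/5) = -2863/375 kN·m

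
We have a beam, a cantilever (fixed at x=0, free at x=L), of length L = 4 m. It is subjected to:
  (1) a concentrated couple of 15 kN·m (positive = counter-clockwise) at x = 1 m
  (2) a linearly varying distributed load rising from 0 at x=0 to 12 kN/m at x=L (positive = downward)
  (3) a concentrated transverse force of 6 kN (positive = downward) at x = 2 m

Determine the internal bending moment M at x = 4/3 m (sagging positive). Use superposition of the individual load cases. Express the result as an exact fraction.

M(4/3) = -1004/27 kN·m

Load 1 — applied couple M₀=15 kN·m at a=1 m (b=L-a=3):
  M_1 = 0  [x>a] = 0 kN·m
Load 2 — triangular load w₀=12 kN/m (0→w₀ over full span):
  M_2 = w₀Lx/2 - w₀L²/3 - w₀x³/(6L) = 12·4·(4/3)/2 - 12·4²/3 - 12·(4/3)³/(6·4) = -896/27 kN·m
Load 3 — point force P=6 kN at a=2 m (b=L-a=2):
  M_3 = -P(a-x)  [x≤a] = -6·(2-(4/3)) = -4 kN·m
Superposition: M = Σ M_i = -1004/27 kN·m ≈ -37.185185 kN·m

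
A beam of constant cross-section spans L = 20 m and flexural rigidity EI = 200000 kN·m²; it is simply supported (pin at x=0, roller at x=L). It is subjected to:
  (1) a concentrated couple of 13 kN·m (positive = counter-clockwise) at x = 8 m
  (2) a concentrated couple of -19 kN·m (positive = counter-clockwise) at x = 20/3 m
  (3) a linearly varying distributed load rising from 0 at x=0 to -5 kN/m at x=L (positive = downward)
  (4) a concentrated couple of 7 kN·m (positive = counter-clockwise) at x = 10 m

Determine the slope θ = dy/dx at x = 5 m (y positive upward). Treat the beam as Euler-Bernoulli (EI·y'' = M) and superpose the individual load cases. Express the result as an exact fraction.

Load 1 — applied couple M₀=13 kN·m at a=8 m (b=L-a=12):
  θ_1 = (M₀x²/(2L)+C₁)/EI  [x≤a] with C₁=M₀(3b²-L²)/(6L)=52/15 = (13·5²/(2·20)+(52/15))/200000 = 1391/24000000 rad
Load 2 — applied couple M₀=-19 kN·m at a=20/3 m (b=L-a=40/3):
  θ_2 = (M₀x²/(2L)+C₁)/EI  [x≤a] with C₁=M₀(3b²-L²)/(6L)=-190/9 = ((-19)·5²/(2·20)+(-190/9))/200000 = -19/115200 rad
Load 3 — triangular load w₀=-5 kN/m (0→w₀ over full span):
  θ_3 = -w₀(7L⁴-30L²x²+15x⁴)/(360LEI) = -(-5)·(7·20⁴-30·20²·5²+15·5⁴)/(360·20·200000) = 1327/460800 rad
Load 4 — applied couple M₀=7 kN·m at a=10 m (b=L-a=10):
  θ_4 = (M₀x²/(2L)+C₁)/EI  [x≤a] with C₁=M₀(3b²-L²)/(6L)=-35/6 = (7·5²/(2·20)+(-35/6))/200000 = -7/960000 rad
Superposition: θ = Σ θ_i = 265489/96000000 rad ≈ 0.002766 rad

θ(5) = 265489/96000000 rad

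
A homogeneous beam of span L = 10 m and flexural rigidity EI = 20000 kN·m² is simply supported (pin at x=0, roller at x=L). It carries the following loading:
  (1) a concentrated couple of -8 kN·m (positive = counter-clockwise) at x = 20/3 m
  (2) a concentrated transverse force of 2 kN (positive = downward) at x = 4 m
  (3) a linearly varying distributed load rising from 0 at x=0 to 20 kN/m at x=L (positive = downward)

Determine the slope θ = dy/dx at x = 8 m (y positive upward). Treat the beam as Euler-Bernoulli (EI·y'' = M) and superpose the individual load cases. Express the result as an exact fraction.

Load 1 — applied couple M₀=-8 kN·m at a=20/3 m (b=L-a=10/3):
  θ_1 = (M₀x²/(2L)-M₀(x-a)+C₁)/EI  [x>a] with C₁=M₀(3b²-L²)/(6L)=80/9 = ((-8)·8²/(2·10)-(-8)·(8-(20/3))+(80/9))/20000 = -17/56250 rad
Load 2 — point force P=2 kN at a=4 m (b=L-a=6):
  θ_2 = -Pa(2L²-6Lx+3x²+a²)/(6LEI)  [x>a] = -2·4·(2·10²-6·10·8+3·8²+4²)/(6·10·20000) = 3/6250 rad
Load 3 — triangular load w₀=20 kN/m (0→w₀ over full span):
  θ_3 = -w₀(7L⁴-30L²x²+15x⁴)/(360LEI) = -20·(7·10⁴-30·10²·8²+15·8⁴)/(360·10·20000) = 757/45000 rad
Superposition: θ = Σ θ_i = 17/1000 rad ≈ 0.017000 rad

θ(8) = 17/1000 rad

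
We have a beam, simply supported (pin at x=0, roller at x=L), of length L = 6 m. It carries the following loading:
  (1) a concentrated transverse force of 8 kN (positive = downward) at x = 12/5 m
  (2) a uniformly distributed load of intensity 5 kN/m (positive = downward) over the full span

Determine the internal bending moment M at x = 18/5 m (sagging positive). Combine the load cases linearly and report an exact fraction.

Load 1 — point force P=8 kN at a=12/5 m (b=L-a=18/5):
  M_1 = Pa(L-x)/L  [x>a] = 8·(12/5)·(6-(18/5))/6 = 192/25 kN·m
Load 2 — uniform load w=5 kN/m over full span:
  M_2 = wx(L-x)/2 = 5·(18/5)·(6-(18/5))/2 = 108/5 kN·m
Superposition: M = Σ M_i = 732/25 kN·m ≈ 29.280000 kN·m

M(18/5) = 732/25 kN·m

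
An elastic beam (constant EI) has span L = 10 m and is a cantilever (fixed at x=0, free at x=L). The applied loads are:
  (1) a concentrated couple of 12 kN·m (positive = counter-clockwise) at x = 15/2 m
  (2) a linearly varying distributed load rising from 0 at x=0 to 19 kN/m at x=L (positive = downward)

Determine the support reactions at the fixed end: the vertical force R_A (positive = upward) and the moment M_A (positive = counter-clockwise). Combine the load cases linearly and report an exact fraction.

R_A = 95 kN, M_A = 1864/3 kN·m

Load 1 — applied couple M₀=12 kN·m at a=15/2 m (b=L-a=5/2):
  R_A = 0 kN
  M_A = -M₀ = -12 kN·m
Load 2 — triangular load w₀=19 kN/m (0→w₀ over full span):
  R_A = w₀L/2 = 19·10/2 = 95 kN
  M_A = w₀L²/3 = 19·10²/3 = 1900/3 kN·m
Superposition: R_A = 95 kN, M_A = 1864/3 kN·m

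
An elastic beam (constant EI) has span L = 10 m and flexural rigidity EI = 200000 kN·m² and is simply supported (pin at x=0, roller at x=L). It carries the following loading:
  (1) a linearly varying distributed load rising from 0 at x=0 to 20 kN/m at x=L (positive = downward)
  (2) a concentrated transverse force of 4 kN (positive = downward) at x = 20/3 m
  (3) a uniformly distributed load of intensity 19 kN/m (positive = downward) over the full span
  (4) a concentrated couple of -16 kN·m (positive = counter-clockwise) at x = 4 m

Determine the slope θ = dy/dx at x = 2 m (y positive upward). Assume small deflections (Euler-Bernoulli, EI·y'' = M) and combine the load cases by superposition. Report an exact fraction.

θ(2) = -78811/16200000 rad

Load 1 — triangular load w₀=20 kN/m (0→w₀ over full span):
  θ_1 = -w₀(7L⁴-30L²x²+15x⁴)/(360LEI) = -20·(7·10⁴-30·10²·2²+15·2⁴)/(360·10·200000) = -91/56250 rad
Load 2 — point force P=4 kN at a=20/3 m (b=L-a=10/3):
  θ_2 = -Pb(L²-b²-3x²)/(6LEI)  [x≤a] = -4·(10/3)·(10²-(10/3)²-3·2²)/(6·10·200000) = -173/2025000 rad
Load 3 — uniform load w=19 kN/m over full span:
  θ_3 = -w(L³-6Lx²+4x³)/(24EI) = -19·(10³-6·10·2²+4·2³)/(24·200000) = -627/200000 rad
Load 4 — applied couple M₀=-16 kN·m at a=4 m (b=L-a=6):
  θ_4 = (M₀x²/(2L)+C₁)/EI  [x≤a] with C₁=M₀(3b²-L²)/(6L)=-32/15 = ((-16)·2²/(2·10)+(-32/15))/200000 = -1/37500 rad
Superposition: θ = Σ θ_i = -78811/16200000 rad ≈ -0.004865 rad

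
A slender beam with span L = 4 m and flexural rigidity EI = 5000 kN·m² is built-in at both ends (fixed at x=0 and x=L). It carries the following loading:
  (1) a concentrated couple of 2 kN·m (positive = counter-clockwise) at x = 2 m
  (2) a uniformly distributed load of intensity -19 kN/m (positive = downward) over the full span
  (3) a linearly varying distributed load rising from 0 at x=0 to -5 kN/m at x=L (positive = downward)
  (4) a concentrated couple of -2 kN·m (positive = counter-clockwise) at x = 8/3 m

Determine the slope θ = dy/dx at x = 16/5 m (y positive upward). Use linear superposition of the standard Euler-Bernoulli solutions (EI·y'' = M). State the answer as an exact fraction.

θ(16/5) = -43/18750 rad

Load 1 — applied couple M₀=2 kN·m at a=2 m (b=L-a=2):
  θ_1 = (R_Ax²/2 - M_Ax - M₀(x-a))/EI  [x>a] with R_A=3/4, M_A=1/2 = ((3/4)·(16/5)²/2 - (1/2)·(16/5) - 2·((16/5)-2))/5000 = -1/31250 rad
Load 2 — uniform load w=-19 kN/m over full span:
  θ_2 = -wx(L-x)(L-2x)/(12EI) = -(-19)·(16/5)·(4-(16/5))·(4-2·(16/5))/(12·5000) = -152/78125 rad
Load 3 — triangular load w₀=-5 kN/m (0→w₀ over full span):
  θ_3 = -w₀(2x(L-x)(L-2x)(x+2L)+x²(L-x)²)/(120LEI) = -(-5)·(2·(16/5)·(4-(16/5))·(4-2·(16/5))·((16/5)+2·4)+(16/5)²·(4-(16/5))²)/(120·4·5000) = -64/234375 rad
Load 4 — applied couple M₀=-2 kN·m at a=8/3 m (b=L-a=4/3):
  θ_4 = (R_Ax²/2 - M_Ax - M₀(x-a))/EI  [x>a] with R_A=-2/3, M_A=-2/3 = ((-2/3)·(16/5)²/2 - (-2/3)·(16/5) - (-2)·((16/5)-(8/3)))/5000 = -2/46875 rad
Superposition: θ = Σ θ_i = -43/18750 rad ≈ -0.002293 rad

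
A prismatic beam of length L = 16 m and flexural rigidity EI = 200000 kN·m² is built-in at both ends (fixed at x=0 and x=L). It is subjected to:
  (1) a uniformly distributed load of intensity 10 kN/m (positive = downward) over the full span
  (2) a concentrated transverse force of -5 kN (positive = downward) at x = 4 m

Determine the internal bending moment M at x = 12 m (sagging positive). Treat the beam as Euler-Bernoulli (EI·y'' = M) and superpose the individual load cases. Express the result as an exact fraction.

Load 1 — uniform load w=10 kN/m over full span:
  M_1 = wLx/2 - wL²/12 - wx²/2 = 10·16·12/2 - 10·16²/12 - 10·12²/2 = 80/3 kN·m
Load 2 — point force P=-5 kN at a=4 m (b=L-a=12):
  M_2 = Pa²(a+3b)(L-x)/L³ - Pa²b/L²  [x>a] = (-5)·4²·(4+3·12)·(16-12)/16³ - (-5)·4²·12/16² = 5/8 kN·m
Superposition: M = Σ M_i = 655/24 kN·m ≈ 27.291667 kN·m

M(12) = 655/24 kN·m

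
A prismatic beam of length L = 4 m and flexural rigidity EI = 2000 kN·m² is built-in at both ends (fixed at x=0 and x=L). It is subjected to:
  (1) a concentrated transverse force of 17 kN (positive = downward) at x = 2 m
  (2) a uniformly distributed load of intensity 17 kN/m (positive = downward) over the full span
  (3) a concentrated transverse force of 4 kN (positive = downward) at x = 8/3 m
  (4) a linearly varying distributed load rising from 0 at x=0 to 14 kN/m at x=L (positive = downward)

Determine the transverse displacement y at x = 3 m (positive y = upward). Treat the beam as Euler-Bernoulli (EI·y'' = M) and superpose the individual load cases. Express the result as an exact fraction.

y(3) = -82861/12960000 m

Load 1 — point force P=17 kN at a=2 m (b=L-a=2):
  y_1 = -Pa²(L-x)²(3bL-(3b+a)(L-x))/(6L³EI)  [x>a] = -17·2²·(4-3)²·(3·2·4-(3·2+2)·(4-3))/(6·4³·2000) = -17/12000 m
Load 2 — uniform load w=17 kN/m over full span:
  y_2 = -wx²(L-x)²/(24EI) = -17·3²·(4-3)²/(24·2000) = -51/16000 m
Load 3 — point force P=4 kN at a=8/3 m (b=L-a=4/3):
  y_3 = -Pa²(L-x)²(3bL-(3b+a)(L-x))/(6L³EI)  [x>a] = -4·(8/3)²·(4-3)²·(3·(4/3)·4-(3·(4/3)+(8/3))·(4-3))/(6·4³·2000) = -7/20250 m
Load 4 — triangular load w₀=14 kN/m (0→w₀ over full span):
  y_4 = -w₀x²(L-x)²(x+2L)/(120LEI) = -14·3²·(4-3)²·(3+2·4)/(120·4·2000) = -231/160000 m
Superposition: y = Σ y_i = -82861/12960000 m ≈ -0.006394 m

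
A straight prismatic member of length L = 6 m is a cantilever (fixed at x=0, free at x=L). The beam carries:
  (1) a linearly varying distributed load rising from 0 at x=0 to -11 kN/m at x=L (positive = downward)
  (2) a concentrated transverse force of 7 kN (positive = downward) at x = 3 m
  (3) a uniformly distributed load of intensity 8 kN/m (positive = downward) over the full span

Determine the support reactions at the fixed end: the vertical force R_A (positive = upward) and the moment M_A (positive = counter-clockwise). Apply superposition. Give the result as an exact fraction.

R_A = 22 kN, M_A = 33 kN·m

Load 1 — triangular load w₀=-11 kN/m (0→w₀ over full span):
  R_A = w₀L/2 = (-11)·6/2 = -33 kN
  M_A = w₀L²/3 = (-11)·6²/3 = -132 kN·m
Load 2 — point force P=7 kN at a=3 m (b=L-a=3):
  R_A = P = 7 kN
  M_A = Pa = 7·3 = 21 kN·m
Load 3 — uniform load w=8 kN/m over full span:
  R_A = wL = 8·6 = 48 kN
  M_A = wL²/2 = 8·6²/2 = 144 kN·m
Superposition: R_A = 22 kN, M_A = 33 kN·m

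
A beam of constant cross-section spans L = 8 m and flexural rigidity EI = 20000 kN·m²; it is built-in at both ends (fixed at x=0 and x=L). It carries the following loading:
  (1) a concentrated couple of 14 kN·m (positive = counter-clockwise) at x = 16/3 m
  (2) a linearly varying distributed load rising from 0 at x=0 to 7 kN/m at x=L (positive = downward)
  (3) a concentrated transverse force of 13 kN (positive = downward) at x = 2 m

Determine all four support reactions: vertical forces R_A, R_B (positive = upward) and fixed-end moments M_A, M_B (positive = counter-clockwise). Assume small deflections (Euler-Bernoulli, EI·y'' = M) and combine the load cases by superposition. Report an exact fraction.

R_A = 10417/480 kN, M_A = 1369/40 kN·m, R_B = 9263/480 kN, M_B = -1091/40 kN·m

Load 1 — applied couple M₀=14 kN·m at a=16/3 m (b=L-a=8/3):
  R_A = 6M₀ab/L³ = 6·14·(16/3)·(8/3)/8³ = 7/3 kN
  M_A = M₀b(2a-b)/L² = 14·(8/3)·(2·(16/3)-(8/3))/8² = 14/3 kN·m
  R_B = -6M₀ab/L³ = -6·14·(16/3)·(8/3)/8³ = -7/3 kN
  M_B = M₀a(2b-a)/L² = 14·(16/3)·(2·(8/3)-(16/3))/8² = 0 kN·m
Load 2 — triangular load w₀=7 kN/m (0→w₀ over full span):
  R_A = 3w₀L/20 = 3·7·8/20 = 42/5 kN
  M_A = w₀L²/30 = 7·8²/30 = 224/15 kN·m
  R_B = 7w₀L/20 = 7·7·8/20 = 98/5 kN
  M_B = -w₀L²/20 = -7·8²/20 = -112/5 kN·m
Load 3 — point force P=13 kN at a=2 m (b=L-a=6):
  R_A = Pb²(3a+b)/L³ = 13·6²·(3·2+6)/8³ = 351/32 kN
  M_A = Pab²/L² = 13·2·6²/8² = 117/8 kN·m
  R_B = Pa²(a+3b)/L³ = 13·2²·(2+3·6)/8³ = 65/32 kN
  M_B = -Pa²b/L² = -13·2²·6/8² = -39/8 kN·m
Superposition: R_A = 10417/480 kN, M_A = 1369/40 kN·m, R_B = 9263/480 kN, M_B = -1091/40 kN·m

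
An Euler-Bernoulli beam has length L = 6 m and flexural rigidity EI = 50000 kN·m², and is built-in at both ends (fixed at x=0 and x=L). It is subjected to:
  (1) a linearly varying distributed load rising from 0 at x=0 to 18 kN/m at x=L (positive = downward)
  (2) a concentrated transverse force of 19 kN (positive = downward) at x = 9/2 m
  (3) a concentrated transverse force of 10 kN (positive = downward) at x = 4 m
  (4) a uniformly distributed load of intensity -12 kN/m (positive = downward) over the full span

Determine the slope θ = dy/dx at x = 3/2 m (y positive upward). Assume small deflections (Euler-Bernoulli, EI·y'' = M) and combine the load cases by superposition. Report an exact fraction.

θ(3/2) = -3819/64000000 rad

Load 1 — triangular load w₀=18 kN/m (0→w₀ over full span):
  θ_1 = -w₀(2x(L-x)(L-2x)(x+2L)+x²(L-x)²)/(120LEI) = -18·(2·(3/2)·(6-(3/2))·(6-2·(3/2))·((3/2)+2·6)+(3/2)²·(6-(3/2))²)/(120·6·50000) = -9477/32000000 rad
Load 2 — point force P=19 kN at a=9/2 m (b=L-a=3/2):
  θ_2 = -Pb²x(2aL-(3a+b)x)/(2L³EI)  [x≤a] = -19·(3/2)²·(3/2)·(2·(9/2)·6-(3·(9/2)+(3/2))·(3/2))/(2·6³·50000) = -1197/12800000 rad
Load 3 — point force P=10 kN at a=4 m (b=L-a=2):
  θ_3 = -Pb²x(2aL-(3a+b)x)/(2L³EI)  [x≤a] = -10·2²·(3/2)·(2·4·6-(3·4+2)·(3/2))/(2·6³·50000) = -3/40000 rad
Load 4 — uniform load w=-12 kN/m over full span:
  θ_4 = -wx(L-x)(L-2x)/(12EI) = -(-12)·(3/2)·(6-(3/2))·(6-2·(3/2))/(12·50000) = 81/200000 rad
Superposition: θ = Σ θ_i = -3819/64000000 rad ≈ -0.000060 rad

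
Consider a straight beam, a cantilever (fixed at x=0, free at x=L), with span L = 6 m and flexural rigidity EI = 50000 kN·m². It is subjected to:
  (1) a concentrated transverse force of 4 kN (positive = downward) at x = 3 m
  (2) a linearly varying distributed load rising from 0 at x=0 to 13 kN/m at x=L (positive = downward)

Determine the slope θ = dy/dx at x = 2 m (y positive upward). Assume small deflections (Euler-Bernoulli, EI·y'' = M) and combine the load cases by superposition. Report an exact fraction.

θ(2) = -2263/450000 rad

Load 1 — point force P=4 kN at a=3 m (b=L-a=3):
  θ_1 = -Px(2a-x)/(2EI)  [x≤a] = -4·2·(2·3-2)/(2·50000) = -1/3125 rad
Load 2 — triangular load w₀=13 kN/m (0→w₀ over full span):
  θ_2 = (w₀Lx²/4-w₀L²x/3-w₀x⁴/(24L))/EI = (13·6·2²/4-13·6²·2/3-13·2⁴/(24·6))/50000 = -2119/450000 rad
Superposition: θ = Σ θ_i = -2263/450000 rad ≈ -0.005029 rad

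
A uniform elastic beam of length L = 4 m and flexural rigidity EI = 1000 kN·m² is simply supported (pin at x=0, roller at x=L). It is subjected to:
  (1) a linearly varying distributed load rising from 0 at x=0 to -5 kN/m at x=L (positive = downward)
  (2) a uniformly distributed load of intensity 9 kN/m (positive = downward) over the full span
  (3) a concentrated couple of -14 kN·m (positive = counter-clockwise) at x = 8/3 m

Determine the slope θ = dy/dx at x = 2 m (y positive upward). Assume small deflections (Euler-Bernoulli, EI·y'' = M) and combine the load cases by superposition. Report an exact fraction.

Load 1 — triangular load w₀=-5 kN/m (0→w₀ over full span):
  θ_1 = -w₀(7L⁴-30L²x²+15x⁴)/(360LEI) = -(-5)·(7·4⁴-30·4²·2²+15·2⁴)/(360·4·1000) = 7/18000 rad
Load 2 — uniform load w=9 kN/m over full span:
  θ_2 = -w(L³-6Lx²+4x³)/(24EI) = -9·(4³-6·4·2²+4·2³)/(24·1000) = 0 rad
Load 3 — applied couple M₀=-14 kN·m at a=8/3 m (b=L-a=4/3):
  θ_3 = (M₀x²/(2L)+C₁)/EI  [x≤a] with C₁=M₀(3b²-L²)/(6L)=56/9 = ((-14)·2²/(2·4)+(56/9))/1000 = -7/9000 rad
Superposition: θ = Σ θ_i = -7/18000 rad ≈ -0.000389 rad

θ(2) = -7/18000 rad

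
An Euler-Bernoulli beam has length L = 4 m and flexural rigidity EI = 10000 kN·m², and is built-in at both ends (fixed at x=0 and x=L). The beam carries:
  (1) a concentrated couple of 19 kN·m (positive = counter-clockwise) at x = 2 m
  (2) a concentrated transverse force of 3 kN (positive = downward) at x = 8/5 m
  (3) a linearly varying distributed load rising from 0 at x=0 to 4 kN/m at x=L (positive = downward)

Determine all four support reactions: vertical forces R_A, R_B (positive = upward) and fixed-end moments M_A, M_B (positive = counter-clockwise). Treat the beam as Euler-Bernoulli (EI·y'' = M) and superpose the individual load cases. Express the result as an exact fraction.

R_A = 11469/1000 kN, M_A = 12917/1500 kN·m, R_B = -469/1000 kN, M_B = 199/500 kN·m

Load 1 — applied couple M₀=19 kN·m at a=2 m (b=L-a=2):
  R_A = 6M₀ab/L³ = 6·19·2·2/4³ = 57/8 kN
  M_A = M₀b(2a-b)/L² = 19·2·(2·2-2)/4² = 19/4 kN·m
  R_B = -6M₀ab/L³ = -6·19·2·2/4³ = -57/8 kN
  M_B = M₀a(2b-a)/L² = 19·2·(2·2-2)/4² = 19/4 kN·m
Load 2 — point force P=3 kN at a=8/5 m (b=L-a=12/5):
  R_A = Pb²(3a+b)/L³ = 3·(12/5)²·(3·(8/5)+(12/5))/4³ = 243/125 kN
  M_A = Pab²/L² = 3·(8/5)·(12/5)²/4² = 216/125 kN·m
  R_B = Pa²(a+3b)/L³ = 3·(8/5)²·((8/5)+3·(12/5))/4³ = 132/125 kN
  M_B = -Pa²b/L² = -3·(8/5)²·(12/5)/4² = -144/125 kN·m
Load 3 — triangular load w₀=4 kN/m (0→w₀ over full span):
  R_A = 3w₀L/20 = 3·4·4/20 = 12/5 kN
  M_A = w₀L²/30 = 4·4²/30 = 32/15 kN·m
  R_B = 7w₀L/20 = 7·4·4/20 = 28/5 kN
  M_B = -w₀L²/20 = -4·4²/20 = -16/5 kN·m
Superposition: R_A = 11469/1000 kN, M_A = 12917/1500 kN·m, R_B = -469/1000 kN, M_B = 199/500 kN·m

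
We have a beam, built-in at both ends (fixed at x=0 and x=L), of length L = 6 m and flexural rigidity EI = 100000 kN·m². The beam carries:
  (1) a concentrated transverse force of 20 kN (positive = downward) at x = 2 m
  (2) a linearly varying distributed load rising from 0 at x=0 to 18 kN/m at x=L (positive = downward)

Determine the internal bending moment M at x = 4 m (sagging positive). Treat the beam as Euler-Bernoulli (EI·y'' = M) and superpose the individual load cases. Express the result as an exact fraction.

M(4) = 1712/135 kN·m

Load 1 — point force P=20 kN at a=2 m (b=L-a=4):
  M_1 = Pa²(a+3b)(L-x)/L³ - Pa²b/L²  [x>a] = 20·2²·(2+3·4)·(6-4)/6³ - 20·2²·4/6² = 40/27 kN·m
Load 2 — triangular load w₀=18 kN/m (0→w₀ over full span):
  M_2 = 3w₀Lx/20 - w₀L²/30 - w₀x³/(6L) = 3·18·6·4/20 - 18·6²/30 - 18·4³/(6·6) = 56/5 kN·m
Superposition: M = Σ M_i = 1712/135 kN·m ≈ 12.681481 kN·m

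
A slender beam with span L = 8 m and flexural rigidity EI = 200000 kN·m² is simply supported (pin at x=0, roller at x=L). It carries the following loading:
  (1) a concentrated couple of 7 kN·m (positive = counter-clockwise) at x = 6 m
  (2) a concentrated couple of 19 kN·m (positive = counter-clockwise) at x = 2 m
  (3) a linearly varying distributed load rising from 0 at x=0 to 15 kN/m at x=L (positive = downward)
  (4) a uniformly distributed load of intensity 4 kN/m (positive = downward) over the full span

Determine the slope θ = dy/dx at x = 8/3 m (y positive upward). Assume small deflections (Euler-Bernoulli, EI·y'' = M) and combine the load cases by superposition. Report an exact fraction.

Load 1 — applied couple M₀=7 kN·m at a=6 m (b=L-a=2):
  θ_1 = (M₀x²/(2L)+C₁)/EI  [x≤a] with C₁=M₀(3b²-L²)/(6L)=-91/12 = (7·(8/3)²/(2·8)+(-91/12))/200000 = -161/7200000 rad
Load 2 — applied couple M₀=19 kN·m at a=2 m (b=L-a=6):
  θ_2 = (M₀x²/(2L)-M₀(x-a)+C₁)/EI  [x>a] with C₁=M₀(3b²-L²)/(6L)=209/12 = (19·(8/3)²/(2·8)-19·((8/3)-2)+(209/12))/200000 = 19/288000 rad
Load 3 — triangular load w₀=15 kN/m (0→w₀ over full span):
  θ_3 = -w₀(7L⁴-30L²x²+15x⁴)/(360LEI) = -15·(7·8⁴-30·8²·(8/3)²+15·(8/3)⁴)/(360·8·200000) = -104/253125 rad
Load 4 — uniform load w=4 kN/m over full span:
  θ_4 = -w(L³-6Lx²+4x³)/(24EI) = -4·(8³-6·8·(8/3)²+4·(8/3)³)/(24·200000) = -52/253125 rad
Superposition: θ = Σ θ_i = -1237/2160000 rad ≈ -0.000573 rad

θ(8/3) = -1237/2160000 rad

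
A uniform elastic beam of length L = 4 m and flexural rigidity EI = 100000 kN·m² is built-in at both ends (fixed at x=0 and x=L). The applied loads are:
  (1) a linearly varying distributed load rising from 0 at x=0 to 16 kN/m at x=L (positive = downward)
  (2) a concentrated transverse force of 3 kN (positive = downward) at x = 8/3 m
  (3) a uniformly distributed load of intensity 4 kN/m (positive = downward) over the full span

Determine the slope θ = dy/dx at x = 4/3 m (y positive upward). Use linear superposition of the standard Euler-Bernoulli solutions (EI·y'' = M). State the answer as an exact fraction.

θ(4/3) = -827/15187500 rad

Load 1 — triangular load w₀=16 kN/m (0→w₀ over full span):
  θ_1 = -w₀(2x(L-x)(L-2x)(x+2L)+x²(L-x)²)/(120LEI) = -16·(2·(4/3)·(4-(4/3))·(4-2·(4/3))·((4/3)+2·4)+(4/3)²·(4-(4/3))²)/(120·4·100000) = -128/3796875 rad
Load 2 — point force P=3 kN at a=8/3 m (b=L-a=4/3):
  θ_2 = -Pb²x(2aL-(3a+b)x)/(2L³EI)  [x≤a] = -3·(4/3)²·(4/3)·(2·(8/3)·4-(3·(8/3)+(4/3))·(4/3))/(2·4³·100000) = -1/202500 rad
Load 3 — uniform load w=4 kN/m over full span:
  θ_3 = -wx(L-x)(L-2x)/(12EI) = -4·(4/3)·(4-(4/3))·(4-2·(4/3))/(12·100000) = -4/253125 rad
Superposition: θ = Σ θ_i = -827/15187500 rad ≈ -0.000054 rad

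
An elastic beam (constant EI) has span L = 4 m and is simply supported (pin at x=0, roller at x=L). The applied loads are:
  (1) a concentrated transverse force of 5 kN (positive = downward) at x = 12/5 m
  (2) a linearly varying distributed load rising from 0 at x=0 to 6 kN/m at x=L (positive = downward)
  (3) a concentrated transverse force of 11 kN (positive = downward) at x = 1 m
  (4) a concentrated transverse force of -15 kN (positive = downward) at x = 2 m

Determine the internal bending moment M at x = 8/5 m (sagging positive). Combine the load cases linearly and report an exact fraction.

Load 1 — point force P=5 kN at a=12/5 m (b=L-a=8/5):
  M_1 = Pbx/L  [x≤a] = 5·(8/5)·(8/5)/4 = 16/5 kN·m
Load 2 — triangular load w₀=6 kN/m (0→w₀ over full span):
  M_2 = w₀Lx/6 - w₀x³/(6L) = 6·4·(8/5)/6 - 6·(8/5)³/(6·4) = 672/125 kN·m
Load 3 — point force P=11 kN at a=1 m (b=L-a=3):
  M_3 = Pa(L-x)/L  [x>a] = 11·1·(4-(8/5))/4 = 33/5 kN·m
Load 4 — point force P=-15 kN at a=2 m (b=L-a=2):
  M_4 = Pbx/L  [x≤a] = (-15)·2·(8/5)/4 = -12 kN·m
Superposition: M = Σ M_i = 397/125 kN·m ≈ 3.176000 kN·m

M(8/5) = 397/125 kN·m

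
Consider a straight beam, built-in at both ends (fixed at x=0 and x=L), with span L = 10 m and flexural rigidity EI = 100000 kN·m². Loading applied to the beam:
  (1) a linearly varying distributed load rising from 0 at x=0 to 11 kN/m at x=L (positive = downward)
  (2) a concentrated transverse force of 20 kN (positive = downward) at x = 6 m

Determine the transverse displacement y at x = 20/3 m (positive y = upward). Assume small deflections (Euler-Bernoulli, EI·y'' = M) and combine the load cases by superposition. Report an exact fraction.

y(20/3) = -1829/911250 m

Load 1 — triangular load w₀=11 kN/m (0→w₀ over full span):
  y_1 = -w₀x²(L-x)²(x+2L)/(120LEI) = -11·(20/3)²·(10-(20/3))²·((20/3)+2·10)/(120·10·100000) = -22/18225 m
Load 2 — point force P=20 kN at a=6 m (b=L-a=4):
  y_2 = -Pa²(L-x)²(3bL-(3b+a)(L-x))/(6L³EI)  [x>a] = -20·6²·(10-(20/3))²·(3·4·10-(3·4+6)·(10-(20/3)))/(6·10³·100000) = -1/1250 m
Superposition: y = Σ y_i = -1829/911250 m ≈ -0.002007 m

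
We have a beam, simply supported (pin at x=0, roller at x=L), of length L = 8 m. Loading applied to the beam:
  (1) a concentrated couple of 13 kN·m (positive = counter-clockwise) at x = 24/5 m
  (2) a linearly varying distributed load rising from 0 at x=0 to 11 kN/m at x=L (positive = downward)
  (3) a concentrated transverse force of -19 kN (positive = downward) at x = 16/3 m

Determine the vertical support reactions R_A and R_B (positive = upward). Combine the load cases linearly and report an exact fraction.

R_A = 239/24 kN, R_B = 361/24 kN

Load 1 — applied couple M₀=13 kN·m at a=24/5 m (b=L-a=16/5):
  R_A = M₀/L = 13/8 kN
  R_B = -M₀/L = -13/8 kN
Load 2 — triangular load w₀=11 kN/m (0→w₀ over full span):
  R_A = w₀L/6 = 11·8/6 = 44/3 kN
  R_B = w₀L/3 = 11·8/3 = 88/3 kN
Load 3 — point force P=-19 kN at a=16/3 m (b=L-a=8/3):
  R_A = Pb/L = (-19)·(8/3)/8 = -19/3 kN
  R_B = Pa/L = (-19)·(16/3)/8 = -38/3 kN
Superposition: R_A = 239/24 kN, R_B = 361/24 kN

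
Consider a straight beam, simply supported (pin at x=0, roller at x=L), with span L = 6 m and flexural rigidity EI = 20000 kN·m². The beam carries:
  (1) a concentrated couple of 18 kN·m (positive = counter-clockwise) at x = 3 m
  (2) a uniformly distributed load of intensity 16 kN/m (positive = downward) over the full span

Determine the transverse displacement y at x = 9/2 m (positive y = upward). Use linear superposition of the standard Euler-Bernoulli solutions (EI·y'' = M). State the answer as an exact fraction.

y(9/2) = -2997/320000 m

Load 1 — applied couple M₀=18 kN·m at a=3 m (b=L-a=3):
  y_1 = (M₀x³/(6L)-M₀(x-a)²/2+C₁x)/EI  [x>a] with C₁=M₀(3b²-L²)/(6L)=-9/2 = (18·(9/2)³/(6·6)-18·((9/2)-3)²/2+(-9/2)·(9/2))/20000 = 81/320000 m
Load 2 — uniform load w=16 kN/m over full span:
  y_2 = -wx(L³-2Lx²+x³)/(24EI) = -16·(9/2)·(6³-2·6·(9/2)²+(9/2)³)/(24·20000) = -1539/160000 m
Superposition: y = Σ y_i = -2997/320000 m ≈ -0.009366 m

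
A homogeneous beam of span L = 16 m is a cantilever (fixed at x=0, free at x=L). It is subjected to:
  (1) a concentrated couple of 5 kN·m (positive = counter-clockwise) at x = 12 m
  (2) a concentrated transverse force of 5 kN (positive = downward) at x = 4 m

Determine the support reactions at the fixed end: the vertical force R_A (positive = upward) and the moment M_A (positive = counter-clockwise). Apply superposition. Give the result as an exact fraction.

Load 1 — applied couple M₀=5 kN·m at a=12 m (b=L-a=4):
  R_A = 0 kN
  M_A = -M₀ = -5 kN·m
Load 2 — point force P=5 kN at a=4 m (b=L-a=12):
  R_A = P = 5 kN
  M_A = Pa = 5·4 = 20 kN·m
Superposition: R_A = 5 kN, M_A = 15 kN·m

R_A = 5 kN, M_A = 15 kN·m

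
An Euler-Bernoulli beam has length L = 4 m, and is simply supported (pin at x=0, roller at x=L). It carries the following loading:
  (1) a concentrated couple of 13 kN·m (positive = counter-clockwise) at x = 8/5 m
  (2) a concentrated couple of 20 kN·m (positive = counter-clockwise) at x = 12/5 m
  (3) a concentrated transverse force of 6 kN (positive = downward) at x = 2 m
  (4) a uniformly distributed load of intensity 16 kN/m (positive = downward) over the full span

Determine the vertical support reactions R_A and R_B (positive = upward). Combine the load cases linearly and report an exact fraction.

R_A = 173/4 kN, R_B = 107/4 kN

Load 1 — applied couple M₀=13 kN·m at a=8/5 m (b=L-a=12/5):
  R_A = M₀/L = 13/4 kN
  R_B = -M₀/L = -13/4 kN
Load 2 — applied couple M₀=20 kN·m at a=12/5 m (b=L-a=8/5):
  R_A = M₀/L = 20/4 = 5 kN
  R_B = -M₀/L = -20/4 = -5 kN
Load 3 — point force P=6 kN at a=2 m (b=L-a=2):
  R_A = Pb/L = 6·2/4 = 3 kN
  R_B = Pa/L = 6·2/4 = 3 kN
Load 4 — uniform load w=16 kN/m over full span:
  R_A = wL/2 = 16·4/2 = 32 kN
  R_B = wL/2 = 16·4/2 = 32 kN
Superposition: R_A = 173/4 kN, R_B = 107/4 kN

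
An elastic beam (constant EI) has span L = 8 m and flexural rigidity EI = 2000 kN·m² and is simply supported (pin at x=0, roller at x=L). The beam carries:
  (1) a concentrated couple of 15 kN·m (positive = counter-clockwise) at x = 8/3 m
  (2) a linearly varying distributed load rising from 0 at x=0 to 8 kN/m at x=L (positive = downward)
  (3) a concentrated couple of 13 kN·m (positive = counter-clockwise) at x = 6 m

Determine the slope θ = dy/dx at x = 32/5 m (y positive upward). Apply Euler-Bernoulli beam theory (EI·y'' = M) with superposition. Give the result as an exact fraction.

θ(32/5) = 1619261/45000000 rad

Load 1 — applied couple M₀=15 kN·m at a=8/3 m (b=L-a=16/3):
  θ_1 = (M₀x²/(2L)-M₀(x-a)+C₁)/EI  [x>a] with C₁=M₀(3b²-L²)/(6L)=20/3 = (15·(32/5)²/(2·8)-15·((32/5)-(8/3))+(20/3))/2000 = -41/7500 rad
Load 2 — triangular load w₀=8 kN/m (0→w₀ over full span):
  θ_2 = -w₀(7L⁴-30L²x²+15x⁴)/(360LEI) = -8·(7·8⁴-30·8²·(32/5)²+15·(32/5)⁴)/(360·8·2000) = 24224/703125 rad
Load 3 — applied couple M₀=13 kN·m at a=6 m (b=L-a=2):
  θ_3 = (M₀x²/(2L)-M₀(x-a)+C₁)/EI  [x>a] with C₁=M₀(3b²-L²)/(6L)=-169/12 = (13·(32/5)²/(2·8)-13·((32/5)-6)+(-169/12))/2000 = 4199/600000 rad
Superposition: θ = Σ θ_i = 1619261/45000000 rad ≈ 0.035984 rad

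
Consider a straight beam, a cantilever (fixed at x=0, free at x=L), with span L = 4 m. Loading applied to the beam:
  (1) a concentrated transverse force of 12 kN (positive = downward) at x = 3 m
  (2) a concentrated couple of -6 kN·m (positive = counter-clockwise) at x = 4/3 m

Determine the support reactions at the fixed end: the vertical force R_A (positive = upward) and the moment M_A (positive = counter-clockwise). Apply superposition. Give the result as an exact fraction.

Load 1 — point force P=12 kN at a=3 m (b=L-a=1):
  R_A = P = 12 kN
  M_A = Pa = 12·3 = 36 kN·m
Load 2 — applied couple M₀=-6 kN·m at a=4/3 m (b=L-a=8/3):
  R_A = 0 kN
  M_A = -M₀ = -(-6) = 6 kN·m
Superposition: R_A = 12 kN, M_A = 42 kN·m

R_A = 12 kN, M_A = 42 kN·m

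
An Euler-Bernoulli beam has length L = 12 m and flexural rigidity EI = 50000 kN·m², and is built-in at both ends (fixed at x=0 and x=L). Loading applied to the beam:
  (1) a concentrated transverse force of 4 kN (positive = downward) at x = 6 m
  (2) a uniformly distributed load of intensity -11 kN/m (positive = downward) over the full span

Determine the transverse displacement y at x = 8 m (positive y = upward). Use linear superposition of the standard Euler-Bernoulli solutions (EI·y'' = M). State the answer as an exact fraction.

y(8) = 83/9375 m

Load 1 — point force P=4 kN at a=6 m (b=L-a=6):
  y_1 = -Pa²(L-x)²(3bL-(3b+a)(L-x))/(6L³EI)  [x>a] = -4·6²·(12-8)²·(3·6·12-(3·6+6)·(12-8))/(6·12³·50000) = -1/1875 m
Load 2 — uniform load w=-11 kN/m over full span:
  y_2 = -wx²(L-x)²/(24EI) = -(-11)·8²·(12-8)²/(24·50000) = 88/9375 m
Superposition: y = Σ y_i = 83/9375 m ≈ 0.008853 m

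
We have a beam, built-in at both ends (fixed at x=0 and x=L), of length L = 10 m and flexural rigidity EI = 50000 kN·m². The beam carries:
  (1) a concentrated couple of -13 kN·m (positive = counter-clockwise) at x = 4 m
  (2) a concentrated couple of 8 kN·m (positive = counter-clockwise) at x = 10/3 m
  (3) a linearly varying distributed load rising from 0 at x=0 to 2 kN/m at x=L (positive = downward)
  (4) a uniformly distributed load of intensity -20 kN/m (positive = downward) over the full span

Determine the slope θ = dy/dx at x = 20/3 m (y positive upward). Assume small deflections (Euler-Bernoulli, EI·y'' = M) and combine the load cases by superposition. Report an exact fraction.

θ(20/3) = -35597/15187500 rad

Load 1 — applied couple M₀=-13 kN·m at a=4 m (b=L-a=6):
  θ_1 = (R_Ax²/2 - M_Ax - M₀(x-a))/EI  [x>a] with R_A=-234/125, M_A=-39/25 = ((-234/125)·(20/3)²/2 - (-39/25)·(20/3) - (-13)·((20/3)-4))/50000 = 13/187500 rad
Load 2 — applied couple M₀=8 kN·m at a=10/3 m (b=L-a=20/3):
  θ_2 = (R_Ax²/2 - M_Ax - M₀(x-a))/EI  [x>a] with R_A=16/15, M_A=0 = ((16/15)·(20/3)²/2 - 0·(20/3) - 8·((20/3)-(10/3)))/50000 = -1/16875 rad
Load 3 — triangular load w₀=2 kN/m (0→w₀ over full span):
  θ_3 = -w₀(2x(L-x)(L-2x)(x+2L)+x²(L-x)²)/(120LEI) = -2·(2·(20/3)·(10-(20/3))·(10-2·(20/3))·((20/3)+2·10)+(20/3)²·(10-(20/3))²)/(120·10·50000) = 7/60750 rad
Load 4 — uniform load w=-20 kN/m over full span:
  θ_4 = -wx(L-x)(L-2x)/(12EI) = -(-20)·(20/3)·(10-(20/3))·(10-2·(20/3))/(12·50000) = -1/405 rad
Superposition: θ = Σ θ_i = -35597/15187500 rad ≈ -0.002344 rad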